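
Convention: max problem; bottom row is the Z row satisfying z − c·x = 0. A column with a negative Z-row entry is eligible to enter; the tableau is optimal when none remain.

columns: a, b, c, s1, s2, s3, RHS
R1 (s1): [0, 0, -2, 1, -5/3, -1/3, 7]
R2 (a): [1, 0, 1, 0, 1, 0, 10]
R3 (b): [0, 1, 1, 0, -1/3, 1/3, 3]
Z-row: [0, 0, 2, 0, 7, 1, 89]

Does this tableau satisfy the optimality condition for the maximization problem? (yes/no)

Every Z-row coefficient is ≥ 0, so the tableau is optimal.

yes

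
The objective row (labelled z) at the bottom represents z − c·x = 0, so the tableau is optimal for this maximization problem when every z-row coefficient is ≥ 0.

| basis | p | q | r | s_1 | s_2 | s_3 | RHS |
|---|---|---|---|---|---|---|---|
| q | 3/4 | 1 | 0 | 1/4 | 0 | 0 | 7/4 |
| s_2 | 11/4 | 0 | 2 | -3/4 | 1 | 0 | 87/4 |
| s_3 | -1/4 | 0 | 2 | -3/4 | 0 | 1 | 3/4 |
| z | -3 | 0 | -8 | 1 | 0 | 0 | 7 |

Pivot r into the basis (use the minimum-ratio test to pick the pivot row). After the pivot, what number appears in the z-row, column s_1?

-2

Ratio test on column r — row 1: entry 0 ≤ 0; row 2: (87/4)/2 = 87/8; row 3: (3/4)/2 = 3/8. Minimum is 3/8 at row 3 (s_3 leaves); pivot element 2.
Divide row 3 by 2; eliminate column r from the other rows.
z-row update in column s_1: 1 − (-8)·(-3/8) = -2.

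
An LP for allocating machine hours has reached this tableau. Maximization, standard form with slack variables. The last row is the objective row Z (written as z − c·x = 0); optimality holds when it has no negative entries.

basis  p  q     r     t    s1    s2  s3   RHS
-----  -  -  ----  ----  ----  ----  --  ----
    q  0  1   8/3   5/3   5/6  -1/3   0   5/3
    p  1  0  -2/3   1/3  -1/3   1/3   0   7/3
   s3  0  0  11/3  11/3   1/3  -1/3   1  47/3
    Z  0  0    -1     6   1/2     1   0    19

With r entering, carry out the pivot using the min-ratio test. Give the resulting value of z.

157/8

Ratio test on column r — row 1: (5/3)/(8/3) = 5/8; row 2: entry -2/3 ≤ 0; row 3: (47/3)/(11/3) = 47/11. Minimum is 5/8 at row 1 (q leaves); pivot element 8/3.
Pivot on row 1; the Z-row RHS becomes 19 − (-1)·(5/8) = 157/8.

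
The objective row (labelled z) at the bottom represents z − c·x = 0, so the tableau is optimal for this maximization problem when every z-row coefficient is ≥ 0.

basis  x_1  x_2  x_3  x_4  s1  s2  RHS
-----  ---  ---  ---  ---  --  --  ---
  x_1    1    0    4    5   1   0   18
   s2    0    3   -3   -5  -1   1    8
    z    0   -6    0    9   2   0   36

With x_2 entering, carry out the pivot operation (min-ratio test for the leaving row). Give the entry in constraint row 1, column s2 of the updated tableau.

Ratio test on column x_2 — row 1: entry 0 ≤ 0; row 2: 8/3 = 8/3. Minimum is 8/3 at row 2 (s2 leaves); pivot element 3.
Divide row 2 by 3; eliminate column x_2 from the other rows.
Row 1 update in column s2: 0 − 0·(1/3) = 0.

0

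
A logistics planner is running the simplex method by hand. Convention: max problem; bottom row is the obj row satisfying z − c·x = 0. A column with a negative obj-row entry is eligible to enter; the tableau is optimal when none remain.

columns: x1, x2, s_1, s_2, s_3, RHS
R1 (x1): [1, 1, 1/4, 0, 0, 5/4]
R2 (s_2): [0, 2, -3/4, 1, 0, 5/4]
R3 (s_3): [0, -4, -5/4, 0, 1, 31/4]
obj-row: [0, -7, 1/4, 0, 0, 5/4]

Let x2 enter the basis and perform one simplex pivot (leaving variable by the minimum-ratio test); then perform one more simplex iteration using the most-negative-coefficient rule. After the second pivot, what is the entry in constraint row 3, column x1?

22/5

Ratio test on column x2 — row 1: (5/4)/1 = 5/4; row 2: (5/4)/2 = 5/8; row 3: entry -4 ≤ 0. Minimum is 5/8 at row 2 (s_2 leaves); pivot element 2.
Divide row 2 by 2; eliminate column x2 from the other rows.
Second iteration: most negative obj-row entry is -19/8 in column s_1, so s_1 enters.
Ratio test on column s_1 — row 1: (5/8)/(5/8) = 1; row 2: entry -3/8 ≤ 0; row 3: entry -11/4 ≤ 0. Minimum is 1 at row 1 (x1 leaves); pivot element 5/8.
Divide row 1 by 5/8; eliminate column s_1 from the other rows.
After both pivots, the entry at constraint row 3, column x1 is 22/5.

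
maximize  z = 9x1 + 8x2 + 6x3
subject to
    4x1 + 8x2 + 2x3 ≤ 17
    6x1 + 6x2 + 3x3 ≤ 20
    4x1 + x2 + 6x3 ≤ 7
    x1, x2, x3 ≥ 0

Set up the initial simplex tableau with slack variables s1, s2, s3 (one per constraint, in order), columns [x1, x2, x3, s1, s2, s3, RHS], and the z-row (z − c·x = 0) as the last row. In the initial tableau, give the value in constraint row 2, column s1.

0

Slack s1 belongs to constraint 1; its column is the unit vector e_1, so the entry in row 2 is 0.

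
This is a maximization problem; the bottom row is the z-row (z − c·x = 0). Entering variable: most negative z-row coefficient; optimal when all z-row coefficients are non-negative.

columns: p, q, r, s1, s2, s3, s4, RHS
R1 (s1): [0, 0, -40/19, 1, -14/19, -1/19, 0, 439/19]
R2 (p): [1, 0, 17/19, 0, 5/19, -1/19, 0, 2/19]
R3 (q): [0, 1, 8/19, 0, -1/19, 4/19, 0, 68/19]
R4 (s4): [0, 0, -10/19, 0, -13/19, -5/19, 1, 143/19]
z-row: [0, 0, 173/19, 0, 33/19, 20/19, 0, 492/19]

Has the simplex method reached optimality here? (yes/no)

yes

Every z-row coefficient is ≥ 0, so the tableau is optimal.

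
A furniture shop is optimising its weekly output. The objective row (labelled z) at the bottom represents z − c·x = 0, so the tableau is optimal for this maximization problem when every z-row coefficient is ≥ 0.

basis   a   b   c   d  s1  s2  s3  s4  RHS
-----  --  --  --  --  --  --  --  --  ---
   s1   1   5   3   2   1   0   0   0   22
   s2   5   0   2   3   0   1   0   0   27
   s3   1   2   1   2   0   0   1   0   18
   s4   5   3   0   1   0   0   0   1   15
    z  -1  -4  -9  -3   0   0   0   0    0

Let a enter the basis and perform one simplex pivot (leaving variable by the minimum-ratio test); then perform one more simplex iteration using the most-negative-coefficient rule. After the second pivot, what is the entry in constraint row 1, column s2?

Ratio test on column a — row 1: 22/1 = 22; row 2: 27/5 = 27/5; row 3: 18/1 = 18; row 4: 15/5 = 3. Minimum is 3 at row 4 (s4 leaves); pivot element 5.
Divide row 4 by 5; eliminate column a from the other rows.
Second iteration: most negative z-row entry is -9 in column c, so c enters.
Ratio test on column c — row 1: 19/3 = 19/3; row 2: 12/2 = 6; row 3: 15/1 = 15; row 4: entry 0 ≤ 0. Minimum is 6 at row 2 (s2 leaves); pivot element 2.
Divide row 2 by 2; eliminate column c from the other rows.
After both pivots, the entry at constraint row 1, column s2 is -3/2.

-3/2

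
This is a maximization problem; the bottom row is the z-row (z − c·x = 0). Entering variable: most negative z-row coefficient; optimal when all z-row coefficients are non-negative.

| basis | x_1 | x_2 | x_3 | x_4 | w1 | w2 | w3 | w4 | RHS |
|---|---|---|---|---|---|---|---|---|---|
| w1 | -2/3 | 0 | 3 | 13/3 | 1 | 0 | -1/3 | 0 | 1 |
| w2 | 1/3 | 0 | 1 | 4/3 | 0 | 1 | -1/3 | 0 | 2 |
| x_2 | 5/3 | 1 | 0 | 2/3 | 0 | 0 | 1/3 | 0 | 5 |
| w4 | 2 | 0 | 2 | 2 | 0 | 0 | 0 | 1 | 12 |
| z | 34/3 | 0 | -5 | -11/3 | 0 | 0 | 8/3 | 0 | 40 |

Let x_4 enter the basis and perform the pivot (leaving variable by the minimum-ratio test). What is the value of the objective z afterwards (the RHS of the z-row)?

Ratio test on column x_4 — row 1: 1/(13/3) = 3/13; row 2: 2/(4/3) = 3/2; row 3: 5/(2/3) = 15/2; row 4: 12/2 = 6. Minimum is 3/13 at row 1 (w1 leaves); pivot element 13/3.
Pivot on row 1; the z-row RHS becomes 40 − (-11/3)·(3/13) = 531/13.

531/13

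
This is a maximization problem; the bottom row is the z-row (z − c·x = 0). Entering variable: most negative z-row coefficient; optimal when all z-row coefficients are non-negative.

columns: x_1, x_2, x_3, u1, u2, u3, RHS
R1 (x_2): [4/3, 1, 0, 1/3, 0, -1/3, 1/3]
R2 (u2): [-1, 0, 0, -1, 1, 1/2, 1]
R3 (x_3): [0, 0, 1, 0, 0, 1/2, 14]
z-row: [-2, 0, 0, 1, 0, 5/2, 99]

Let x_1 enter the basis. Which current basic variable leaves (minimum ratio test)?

Column x_1 entries and ratios — x_2: (1/3)/(4/3) = 1/4; u2: -1 ≤ 0, skip; x_3: 0 ≤ 0, skip.
Smallest ratio is 1/4 in the row of x_2, so x_2 leaves.

x_2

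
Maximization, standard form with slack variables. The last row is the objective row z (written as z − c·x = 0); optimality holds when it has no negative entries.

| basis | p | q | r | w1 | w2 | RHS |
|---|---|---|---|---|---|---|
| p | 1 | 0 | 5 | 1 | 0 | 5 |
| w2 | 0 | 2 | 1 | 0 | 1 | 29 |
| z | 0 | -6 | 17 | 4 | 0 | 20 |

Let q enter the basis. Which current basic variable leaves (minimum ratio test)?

w2

Column q entries and ratios — p: 0 ≤ 0, skip; w2: 29/2 = 29/2.
Smallest ratio is 29/2 in the row of w2, so w2 leaves.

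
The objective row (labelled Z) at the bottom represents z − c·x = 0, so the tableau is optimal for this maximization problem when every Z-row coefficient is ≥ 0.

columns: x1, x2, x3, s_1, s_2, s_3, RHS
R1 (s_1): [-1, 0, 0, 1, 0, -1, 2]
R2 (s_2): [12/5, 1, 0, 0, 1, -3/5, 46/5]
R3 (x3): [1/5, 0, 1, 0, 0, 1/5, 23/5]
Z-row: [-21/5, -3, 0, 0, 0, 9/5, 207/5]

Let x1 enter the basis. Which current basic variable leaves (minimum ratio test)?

s_2

Column x1 entries and ratios — s_1: -1 ≤ 0, skip; s_2: (46/5)/(12/5) = 23/6; x3: (23/5)/(1/5) = 23.
Smallest ratio is 23/6 in the row of s_2, so s_2 leaves.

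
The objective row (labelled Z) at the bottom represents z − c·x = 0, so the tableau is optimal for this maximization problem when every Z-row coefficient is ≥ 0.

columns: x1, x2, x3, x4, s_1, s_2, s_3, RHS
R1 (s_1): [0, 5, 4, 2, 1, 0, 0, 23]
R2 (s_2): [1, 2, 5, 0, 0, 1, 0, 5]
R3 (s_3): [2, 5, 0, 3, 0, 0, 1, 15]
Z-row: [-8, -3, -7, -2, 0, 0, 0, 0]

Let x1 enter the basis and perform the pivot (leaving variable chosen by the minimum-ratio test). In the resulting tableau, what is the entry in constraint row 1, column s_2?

Ratio test on column x1 — row 1: entry 0 ≤ 0; row 2: 5/1 = 5; row 3: 15/2 = 15/2. Minimum is 5 at row 2 (s_2 leaves); pivot element 1.
Divide row 2 by 1; eliminate column x1 from the other rows.
Row 1 update in column s_2: 0 − 0·1 = 0.

0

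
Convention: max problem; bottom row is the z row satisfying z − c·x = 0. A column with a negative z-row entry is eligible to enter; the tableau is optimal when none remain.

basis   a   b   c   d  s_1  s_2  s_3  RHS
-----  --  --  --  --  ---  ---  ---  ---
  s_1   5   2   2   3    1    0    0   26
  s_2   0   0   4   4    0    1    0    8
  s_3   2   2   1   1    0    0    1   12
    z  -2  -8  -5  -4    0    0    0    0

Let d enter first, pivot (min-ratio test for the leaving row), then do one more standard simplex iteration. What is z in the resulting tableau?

Ratio test on column d — row 1: 26/3 = 26/3; row 2: 8/4 = 2; row 3: 12/1 = 12. Minimum is 2 at row 2 (s_2 leaves); pivot element 4.
Pivot on row 2; the z-row RHS becomes 0 − (-4)·2 = 8.
Next entering variable (most negative z-row entry -8): b.
Ratio test on column b — row 1: 20/2 = 10; row 2: entry 0 ≤ 0; row 3: 10/2 = 5. Minimum is 5 at row 3 (s_3 leaves); pivot element 2.
After the second pivot the z-row RHS is 8 − (-8)·5 = 48.

48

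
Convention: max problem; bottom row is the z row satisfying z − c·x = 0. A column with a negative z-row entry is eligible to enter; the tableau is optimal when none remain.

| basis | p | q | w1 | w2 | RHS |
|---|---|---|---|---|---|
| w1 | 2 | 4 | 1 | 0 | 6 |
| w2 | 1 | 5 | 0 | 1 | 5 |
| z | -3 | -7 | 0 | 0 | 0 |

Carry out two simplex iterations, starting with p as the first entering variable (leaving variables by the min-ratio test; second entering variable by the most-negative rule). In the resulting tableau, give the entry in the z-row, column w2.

Ratio test on column p — row 1: 6/2 = 3; row 2: 5/1 = 5. Minimum is 3 at row 1 (w1 leaves); pivot element 2.
Divide row 1 by 2; eliminate column p from the other rows.
Second iteration: most negative z-row entry is -1 in column q, so q enters.
Ratio test on column q — row 1: 3/2 = 3/2; row 2: 2/3 = 2/3. Minimum is 2/3 at row 2 (w2 leaves); pivot element 3.
Divide row 2 by 3; eliminate column q from the other rows.
After both pivots, the entry at the z-row, column w2 is 1/3.

1/3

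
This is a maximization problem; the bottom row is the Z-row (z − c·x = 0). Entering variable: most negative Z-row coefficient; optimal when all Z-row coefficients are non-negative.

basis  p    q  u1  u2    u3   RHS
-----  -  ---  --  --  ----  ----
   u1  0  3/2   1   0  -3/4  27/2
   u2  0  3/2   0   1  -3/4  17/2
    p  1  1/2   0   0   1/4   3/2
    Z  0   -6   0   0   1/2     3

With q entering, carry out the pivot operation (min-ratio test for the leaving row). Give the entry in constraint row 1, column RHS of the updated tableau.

9

Ratio test on column q — row 1: (27/2)/(3/2) = 9; row 2: (17/2)/(3/2) = 17/3; row 3: (3/2)/(1/2) = 3. Minimum is 3 at row 3 (p leaves); pivot element 1/2.
Divide row 3 by 1/2; eliminate column q from the other rows.
Row 1 update in column RHS: 27/2 − (3/2)·3 = 9.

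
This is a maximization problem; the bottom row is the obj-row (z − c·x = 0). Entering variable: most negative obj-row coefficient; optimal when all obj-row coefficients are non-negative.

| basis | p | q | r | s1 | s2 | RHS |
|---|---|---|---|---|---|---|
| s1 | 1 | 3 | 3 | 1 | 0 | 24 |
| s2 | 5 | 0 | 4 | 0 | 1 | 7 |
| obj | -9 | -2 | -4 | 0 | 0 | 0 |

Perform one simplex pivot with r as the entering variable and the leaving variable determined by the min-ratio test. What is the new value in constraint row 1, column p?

Ratio test on column r — row 1: 24/3 = 8; row 2: 7/4 = 7/4. Minimum is 7/4 at row 2 (s2 leaves); pivot element 4.
Divide row 2 by 4; eliminate column r from the other rows.
Row 1 update in column p: 1 − 3·(5/4) = -11/4.

-11/4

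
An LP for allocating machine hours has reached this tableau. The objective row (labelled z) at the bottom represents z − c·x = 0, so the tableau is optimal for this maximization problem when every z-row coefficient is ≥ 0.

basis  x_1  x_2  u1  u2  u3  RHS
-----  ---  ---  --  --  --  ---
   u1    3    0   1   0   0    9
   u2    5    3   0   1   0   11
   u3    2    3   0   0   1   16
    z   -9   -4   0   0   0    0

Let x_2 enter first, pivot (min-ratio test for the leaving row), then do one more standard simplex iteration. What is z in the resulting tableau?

99/5

Ratio test on column x_2 — row 1: entry 0 ≤ 0; row 2: 11/3 = 11/3; row 3: 16/3 = 16/3. Minimum is 11/3 at row 2 (u2 leaves); pivot element 3.
Pivot on row 2; the z-row RHS becomes 0 − (-4)·(11/3) = 44/3.
Next entering variable (most negative z-row entry -7/3): x_1.
Ratio test on column x_1 — row 1: 9/3 = 3; row 2: (11/3)/(5/3) = 11/5; row 3: entry -3 ≤ 0. Minimum is 11/5 at row 2 (x_2 leaves); pivot element 5/3.
After the second pivot the z-row RHS is 44/3 − (-7/3)·(11/5) = 99/5.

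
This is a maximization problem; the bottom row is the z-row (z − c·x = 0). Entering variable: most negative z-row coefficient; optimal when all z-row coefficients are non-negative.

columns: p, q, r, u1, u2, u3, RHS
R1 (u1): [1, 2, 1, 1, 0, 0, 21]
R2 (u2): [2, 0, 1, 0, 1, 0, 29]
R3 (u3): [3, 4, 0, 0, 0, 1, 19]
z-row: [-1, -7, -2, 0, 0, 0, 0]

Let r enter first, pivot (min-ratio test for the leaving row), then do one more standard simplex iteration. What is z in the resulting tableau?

225/4

Ratio test on column r — row 1: 21/1 = 21; row 2: 29/1 = 29; row 3: entry 0 ≤ 0. Minimum is 21 at row 1 (u1 leaves); pivot element 1.
Pivot on row 1; the z-row RHS becomes 0 − (-2)·21 = 42.
Next entering variable (most negative z-row entry -3): q.
Ratio test on column q — row 1: 21/2 = 21/2; row 2: entry -2 ≤ 0; row 3: 19/4 = 19/4. Minimum is 19/4 at row 3 (u3 leaves); pivot element 4.
After the second pivot the z-row RHS is 42 − (-3)·(19/4) = 225/4.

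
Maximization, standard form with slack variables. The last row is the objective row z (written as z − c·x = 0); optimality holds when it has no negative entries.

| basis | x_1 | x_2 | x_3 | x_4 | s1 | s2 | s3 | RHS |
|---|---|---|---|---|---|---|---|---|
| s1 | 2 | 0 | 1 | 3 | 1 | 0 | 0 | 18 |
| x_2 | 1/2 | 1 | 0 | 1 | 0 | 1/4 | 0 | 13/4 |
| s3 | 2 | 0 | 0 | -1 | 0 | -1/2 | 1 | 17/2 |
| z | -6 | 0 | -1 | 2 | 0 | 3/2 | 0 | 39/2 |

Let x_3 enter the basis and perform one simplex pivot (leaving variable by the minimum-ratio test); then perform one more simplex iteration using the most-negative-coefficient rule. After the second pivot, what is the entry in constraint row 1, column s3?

Ratio test on column x_3 — row 1: 18/1 = 18; row 2: entry 0 ≤ 0; row 3: entry 0 ≤ 0. Minimum is 18 at row 1 (s1 leaves); pivot element 1.
Divide row 1 by 1; eliminate column x_3 from the other rows.
Second iteration: most negative z-row entry is -4 in column x_1, so x_1 enters.
Ratio test on column x_1 — row 1: 18/2 = 9; row 2: (13/4)/(1/2) = 13/2; row 3: (17/2)/2 = 17/4. Minimum is 17/4 at row 3 (s3 leaves); pivot element 2.
Divide row 3 by 2; eliminate column x_1 from the other rows.
After both pivots, the entry at constraint row 1, column s3 is -1.

-1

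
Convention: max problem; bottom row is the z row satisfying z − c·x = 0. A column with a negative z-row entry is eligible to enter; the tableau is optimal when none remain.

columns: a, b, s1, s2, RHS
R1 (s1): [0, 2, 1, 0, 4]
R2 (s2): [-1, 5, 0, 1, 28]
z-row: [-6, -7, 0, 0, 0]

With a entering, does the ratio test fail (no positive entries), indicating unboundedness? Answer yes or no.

yes

Every constraint-row entry in column a is ≤ 0, so increasing a is unbounded.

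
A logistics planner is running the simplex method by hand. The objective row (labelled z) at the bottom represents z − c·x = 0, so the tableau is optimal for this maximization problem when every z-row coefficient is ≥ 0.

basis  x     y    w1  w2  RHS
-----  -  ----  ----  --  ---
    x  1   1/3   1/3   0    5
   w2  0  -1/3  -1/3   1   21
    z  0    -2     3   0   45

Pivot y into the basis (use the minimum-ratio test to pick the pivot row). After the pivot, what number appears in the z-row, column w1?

5

Ratio test on column y — row 1: 5/(1/3) = 15; row 2: entry -1/3 ≤ 0. Minimum is 15 at row 1 (x leaves); pivot element 1/3.
Divide row 1 by 1/3; eliminate column y from the other rows.
z-row update in column w1: 3 − (-2)·1 = 5.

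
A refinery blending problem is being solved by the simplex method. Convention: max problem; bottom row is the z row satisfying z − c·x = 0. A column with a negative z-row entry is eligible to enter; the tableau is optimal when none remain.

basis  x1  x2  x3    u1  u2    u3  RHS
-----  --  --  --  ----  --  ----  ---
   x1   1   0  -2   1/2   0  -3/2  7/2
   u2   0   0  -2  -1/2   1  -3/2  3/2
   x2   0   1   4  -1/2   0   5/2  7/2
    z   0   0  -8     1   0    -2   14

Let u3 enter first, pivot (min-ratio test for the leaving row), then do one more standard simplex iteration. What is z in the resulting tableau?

21

Ratio test on column u3 — row 1: entry -3/2 ≤ 0; row 2: entry -3/2 ≤ 0; row 3: (7/2)/(5/2) = 7/5. Minimum is 7/5 at row 3 (x2 leaves); pivot element 5/2.
Pivot on row 3; the z-row RHS becomes 14 − (-2)·(7/5) = 84/5.
Next entering variable (most negative z-row entry -24/5): x3.
Ratio test on column x3 — row 1: (28/5)/(2/5) = 14; row 2: (18/5)/(2/5) = 9; row 3: (7/5)/(8/5) = 7/8. Minimum is 7/8 at row 3 (u3 leaves); pivot element 8/5.
After the second pivot the z-row RHS is 84/5 − (-24/5)·(7/8) = 21.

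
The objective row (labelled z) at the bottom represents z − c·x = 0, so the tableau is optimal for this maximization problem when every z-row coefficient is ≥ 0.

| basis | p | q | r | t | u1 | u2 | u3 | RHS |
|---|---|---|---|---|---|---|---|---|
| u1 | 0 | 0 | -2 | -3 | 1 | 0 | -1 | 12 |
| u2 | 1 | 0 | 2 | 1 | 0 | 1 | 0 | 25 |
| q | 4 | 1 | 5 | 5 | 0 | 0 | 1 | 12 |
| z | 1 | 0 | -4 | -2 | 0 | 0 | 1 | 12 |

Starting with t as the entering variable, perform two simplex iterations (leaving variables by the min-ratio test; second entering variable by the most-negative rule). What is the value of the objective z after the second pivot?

Ratio test on column t — row 1: entry -3 ≤ 0; row 2: 25/1 = 25; row 3: 12/5 = 12/5. Minimum is 12/5 at row 3 (q leaves); pivot element 5.
Pivot on row 3; the z-row RHS becomes 12 − (-2)·(12/5) = 84/5.
Next entering variable (most negative z-row entry -2): r.
Ratio test on column r — row 1: (96/5)/1 = 96/5; row 2: (113/5)/1 = 113/5; row 3: (12/5)/1 = 12/5. Minimum is 12/5 at row 3 (t leaves); pivot element 1.
After the second pivot the z-row RHS is 84/5 − (-2)·(12/5) = 108/5.

108/5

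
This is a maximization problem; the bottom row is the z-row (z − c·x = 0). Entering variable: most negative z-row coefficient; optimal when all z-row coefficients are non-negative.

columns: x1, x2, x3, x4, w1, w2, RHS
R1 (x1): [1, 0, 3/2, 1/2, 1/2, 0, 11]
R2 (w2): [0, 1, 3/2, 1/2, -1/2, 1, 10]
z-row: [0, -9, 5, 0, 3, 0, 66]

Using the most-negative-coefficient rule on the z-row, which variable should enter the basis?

x2

Negative z-row entries: x2: -9.
The most negative is -9 in column x2, so x2 enters.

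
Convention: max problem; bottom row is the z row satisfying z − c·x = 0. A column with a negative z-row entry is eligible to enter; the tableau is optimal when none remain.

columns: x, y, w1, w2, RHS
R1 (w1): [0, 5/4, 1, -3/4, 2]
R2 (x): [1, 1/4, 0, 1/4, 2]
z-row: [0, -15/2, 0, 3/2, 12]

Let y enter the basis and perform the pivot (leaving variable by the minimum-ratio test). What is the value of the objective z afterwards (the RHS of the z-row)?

24

Ratio test on column y — row 1: 2/(5/4) = 8/5; row 2: 2/(1/4) = 8. Minimum is 8/5 at row 1 (w1 leaves); pivot element 5/4.
Pivot on row 1; the z-row RHS becomes 12 − (-15/2)·(8/5) = 24.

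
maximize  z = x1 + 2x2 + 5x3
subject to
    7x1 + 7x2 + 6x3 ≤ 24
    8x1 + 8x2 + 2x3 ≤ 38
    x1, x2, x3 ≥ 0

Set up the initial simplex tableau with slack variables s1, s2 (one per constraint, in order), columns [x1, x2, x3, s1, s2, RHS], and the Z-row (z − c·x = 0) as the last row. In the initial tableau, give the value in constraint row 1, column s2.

0

Slack s2 belongs to constraint 2; its column is the unit vector e_2, so the entry in row 1 is 0.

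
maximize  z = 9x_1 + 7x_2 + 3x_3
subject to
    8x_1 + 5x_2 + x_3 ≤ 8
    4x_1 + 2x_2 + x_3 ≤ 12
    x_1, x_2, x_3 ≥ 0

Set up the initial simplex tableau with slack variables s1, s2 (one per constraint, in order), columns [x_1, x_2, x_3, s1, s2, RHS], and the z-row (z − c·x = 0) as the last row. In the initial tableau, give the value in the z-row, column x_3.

The z-row carries the negated objective coefficients: the x_3 entry is -3.

-3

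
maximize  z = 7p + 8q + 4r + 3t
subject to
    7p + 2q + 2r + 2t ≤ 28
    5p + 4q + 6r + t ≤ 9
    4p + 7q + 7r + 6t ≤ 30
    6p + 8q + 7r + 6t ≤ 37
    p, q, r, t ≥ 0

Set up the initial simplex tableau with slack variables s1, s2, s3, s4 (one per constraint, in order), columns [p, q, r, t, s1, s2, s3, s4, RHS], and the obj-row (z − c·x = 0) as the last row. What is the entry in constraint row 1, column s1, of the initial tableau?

1

Slack s1 belongs to constraint 1; its column is the unit vector e_1, so the entry in row 1 is 1.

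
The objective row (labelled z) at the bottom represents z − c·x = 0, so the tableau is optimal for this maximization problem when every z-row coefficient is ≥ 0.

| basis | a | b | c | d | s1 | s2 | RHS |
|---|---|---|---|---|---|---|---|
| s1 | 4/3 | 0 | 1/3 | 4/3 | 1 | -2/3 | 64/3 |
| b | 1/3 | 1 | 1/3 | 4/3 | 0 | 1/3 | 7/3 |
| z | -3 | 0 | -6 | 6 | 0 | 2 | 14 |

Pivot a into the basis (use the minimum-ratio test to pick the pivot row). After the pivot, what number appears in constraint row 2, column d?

4

Ratio test on column a — row 1: (64/3)/(4/3) = 16; row 2: (7/3)/(1/3) = 7. Minimum is 7 at row 2 (b leaves); pivot element 1/3.
Divide row 2 by 1/3; eliminate column a from the other rows.
In the new row 2, the d entry is the old entry divided by the pivot: (4/3)/(1/3) = 4.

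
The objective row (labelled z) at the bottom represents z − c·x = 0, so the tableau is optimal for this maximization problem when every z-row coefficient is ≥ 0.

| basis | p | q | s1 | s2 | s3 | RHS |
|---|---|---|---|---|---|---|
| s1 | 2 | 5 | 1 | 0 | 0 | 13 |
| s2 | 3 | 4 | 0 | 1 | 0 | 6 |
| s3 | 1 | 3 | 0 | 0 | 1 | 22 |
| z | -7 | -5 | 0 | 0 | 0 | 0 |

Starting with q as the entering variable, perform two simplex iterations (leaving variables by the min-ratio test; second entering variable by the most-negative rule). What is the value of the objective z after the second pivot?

14

Ratio test on column q — row 1: 13/5 = 13/5; row 2: 6/4 = 3/2; row 3: 22/3 = 22/3. Minimum is 3/2 at row 2 (s2 leaves); pivot element 4.
Pivot on row 2; the z-row RHS becomes 0 − (-5)·(3/2) = 15/2.
Next entering variable (most negative z-row entry -13/4): p.
Ratio test on column p — row 1: entry -7/4 ≤ 0; row 2: (3/2)/(3/4) = 2; row 3: entry -5/4 ≤ 0. Minimum is 2 at row 2 (q leaves); pivot element 3/4.
After the second pivot the z-row RHS is 15/2 − (-13/4)·2 = 14.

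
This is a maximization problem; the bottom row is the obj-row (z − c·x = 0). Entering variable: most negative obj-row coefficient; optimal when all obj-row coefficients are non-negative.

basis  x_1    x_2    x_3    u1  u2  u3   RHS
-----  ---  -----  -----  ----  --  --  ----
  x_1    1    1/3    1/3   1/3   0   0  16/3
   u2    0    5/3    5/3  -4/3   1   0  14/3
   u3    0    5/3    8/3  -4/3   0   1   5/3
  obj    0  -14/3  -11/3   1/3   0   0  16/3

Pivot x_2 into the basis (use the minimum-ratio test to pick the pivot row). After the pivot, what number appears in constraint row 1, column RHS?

5

Ratio test on column x_2 — row 1: (16/3)/(1/3) = 16; row 2: (14/3)/(5/3) = 14/5; row 3: (5/3)/(5/3) = 1. Minimum is 1 at row 3 (u3 leaves); pivot element 5/3.
Divide row 3 by 5/3; eliminate column x_2 from the other rows.
Row 1 update in column RHS: 16/3 − (1/3)·1 = 5.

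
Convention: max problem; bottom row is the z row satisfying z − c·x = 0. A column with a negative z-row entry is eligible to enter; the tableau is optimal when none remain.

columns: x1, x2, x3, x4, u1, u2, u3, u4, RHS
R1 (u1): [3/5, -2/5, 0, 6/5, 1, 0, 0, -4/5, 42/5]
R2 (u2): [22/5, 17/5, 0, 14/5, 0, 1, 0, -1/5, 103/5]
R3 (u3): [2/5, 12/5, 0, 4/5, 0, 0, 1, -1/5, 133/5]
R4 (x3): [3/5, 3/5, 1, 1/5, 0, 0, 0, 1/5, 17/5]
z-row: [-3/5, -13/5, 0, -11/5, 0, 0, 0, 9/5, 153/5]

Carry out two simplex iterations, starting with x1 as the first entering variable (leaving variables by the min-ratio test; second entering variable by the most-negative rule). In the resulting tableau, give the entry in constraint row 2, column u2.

1

Ratio test on column x1 — row 1: (42/5)/(3/5) = 14; row 2: (103/5)/(22/5) = 103/22; row 3: (133/5)/(2/5) = 133/2; row 4: (17/5)/(3/5) = 17/3. Minimum is 103/22 at row 2 (u2 leaves); pivot element 22/5.
Divide row 2 by 22/5; eliminate column x1 from the other rows.
Second iteration: most negative z-row entry is -47/22 in column x2, so x2 enters.
Ratio test on column x2 — row 1: entry -19/22 ≤ 0; row 2: (103/22)/(17/22) = 103/17; row 3: (272/11)/(23/11) = 272/23; row 4: (13/22)/(3/22) = 13/3. Minimum is 13/3 at row 4 (x3 leaves); pivot element 3/22.
Divide row 4 by 3/22; eliminate column x2 from the other rows.
After both pivots, the entry at constraint row 2, column u2 is 1.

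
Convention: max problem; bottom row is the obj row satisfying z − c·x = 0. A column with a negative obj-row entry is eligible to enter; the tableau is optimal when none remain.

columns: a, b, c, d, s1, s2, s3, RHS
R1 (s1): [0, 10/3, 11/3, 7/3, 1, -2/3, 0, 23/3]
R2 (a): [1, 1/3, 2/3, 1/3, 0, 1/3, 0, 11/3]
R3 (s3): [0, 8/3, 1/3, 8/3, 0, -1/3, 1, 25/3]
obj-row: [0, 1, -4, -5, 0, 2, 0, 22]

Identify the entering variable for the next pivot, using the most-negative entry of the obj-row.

d

Negative obj-row entries: c: -4, d: -5.
The most negative is -5 in column d, so d enters.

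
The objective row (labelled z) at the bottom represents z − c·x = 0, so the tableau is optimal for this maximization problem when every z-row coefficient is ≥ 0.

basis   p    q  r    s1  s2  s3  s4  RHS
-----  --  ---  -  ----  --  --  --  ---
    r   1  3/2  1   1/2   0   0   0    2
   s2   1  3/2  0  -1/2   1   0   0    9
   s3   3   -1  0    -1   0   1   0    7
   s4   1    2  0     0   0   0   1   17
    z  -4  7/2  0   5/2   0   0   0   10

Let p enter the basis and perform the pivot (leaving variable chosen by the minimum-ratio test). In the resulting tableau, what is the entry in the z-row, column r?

Ratio test on column p — row 1: 2/1 = 2; row 2: 9/1 = 9; row 3: 7/3 = 7/3; row 4: 17/1 = 17. Minimum is 2 at row 1 (r leaves); pivot element 1.
Divide row 1 by 1; eliminate column p from the other rows.
z-row update in column r: 0 − (-4)·1 = 4.

4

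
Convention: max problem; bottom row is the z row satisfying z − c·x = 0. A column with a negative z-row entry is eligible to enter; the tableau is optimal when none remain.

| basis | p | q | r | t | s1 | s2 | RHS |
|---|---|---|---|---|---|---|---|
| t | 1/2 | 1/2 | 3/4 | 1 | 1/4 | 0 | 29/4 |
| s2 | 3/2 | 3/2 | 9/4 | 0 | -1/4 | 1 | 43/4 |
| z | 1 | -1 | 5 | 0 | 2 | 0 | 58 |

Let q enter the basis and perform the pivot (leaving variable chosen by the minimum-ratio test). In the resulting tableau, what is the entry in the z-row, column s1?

Ratio test on column q — row 1: (29/4)/(1/2) = 29/2; row 2: (43/4)/(3/2) = 43/6. Minimum is 43/6 at row 2 (s2 leaves); pivot element 3/2.
Divide row 2 by 3/2; eliminate column q from the other rows.
z-row update in column s1: 2 − (-1)·(-1/6) = 11/6.

11/6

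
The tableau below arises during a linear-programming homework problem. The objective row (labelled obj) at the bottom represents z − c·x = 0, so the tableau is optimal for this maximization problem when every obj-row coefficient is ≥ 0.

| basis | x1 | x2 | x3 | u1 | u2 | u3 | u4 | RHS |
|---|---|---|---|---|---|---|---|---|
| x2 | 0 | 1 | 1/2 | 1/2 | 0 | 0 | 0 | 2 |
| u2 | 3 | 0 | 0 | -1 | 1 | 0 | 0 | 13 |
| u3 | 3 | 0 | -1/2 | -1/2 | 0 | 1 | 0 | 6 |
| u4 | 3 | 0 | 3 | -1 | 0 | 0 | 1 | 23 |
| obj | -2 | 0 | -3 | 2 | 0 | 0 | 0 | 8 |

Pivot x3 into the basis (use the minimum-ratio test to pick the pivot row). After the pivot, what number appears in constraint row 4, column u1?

Ratio test on column x3 — row 1: 2/(1/2) = 4; row 2: entry 0 ≤ 0; row 3: entry -1/2 ≤ 0; row 4: 23/3 = 23/3. Minimum is 4 at row 1 (x2 leaves); pivot element 1/2.
Divide row 1 by 1/2; eliminate column x3 from the other rows.
Row 4 update in column u1: -1 − 3·1 = -4.

-4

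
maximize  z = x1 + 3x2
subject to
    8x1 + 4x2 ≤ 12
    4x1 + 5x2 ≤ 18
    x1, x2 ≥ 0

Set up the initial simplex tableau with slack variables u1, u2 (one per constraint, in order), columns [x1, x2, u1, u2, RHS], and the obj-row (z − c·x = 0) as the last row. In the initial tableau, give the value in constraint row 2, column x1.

Constraint 2 has coefficient 4 on x1.

4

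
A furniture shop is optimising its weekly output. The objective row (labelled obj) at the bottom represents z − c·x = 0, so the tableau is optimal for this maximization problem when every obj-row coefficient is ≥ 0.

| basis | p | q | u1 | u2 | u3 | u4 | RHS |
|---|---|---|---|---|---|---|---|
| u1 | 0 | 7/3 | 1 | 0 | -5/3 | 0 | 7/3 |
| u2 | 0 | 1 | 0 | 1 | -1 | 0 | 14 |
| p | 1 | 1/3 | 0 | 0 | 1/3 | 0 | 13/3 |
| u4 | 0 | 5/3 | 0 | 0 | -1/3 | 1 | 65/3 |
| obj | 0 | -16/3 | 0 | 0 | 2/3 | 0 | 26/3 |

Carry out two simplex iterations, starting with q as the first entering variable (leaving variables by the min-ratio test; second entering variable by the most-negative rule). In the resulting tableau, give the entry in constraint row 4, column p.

-3/2

Ratio test on column q — row 1: (7/3)/(7/3) = 1; row 2: 14/1 = 14; row 3: (13/3)/(1/3) = 13; row 4: (65/3)/(5/3) = 13. Minimum is 1 at row 1 (u1 leaves); pivot element 7/3.
Divide row 1 by 7/3; eliminate column q from the other rows.
Second iteration: most negative obj-row entry is -22/7 in column u3, so u3 enters.
Ratio test on column u3 — row 1: entry -5/7 ≤ 0; row 2: entry -2/7 ≤ 0; row 3: 4/(4/7) = 7; row 4: 20/(6/7) = 70/3. Minimum is 7 at row 3 (p leaves); pivot element 4/7.
Divide row 3 by 4/7; eliminate column u3 from the other rows.
After both pivots, the entry at constraint row 4, column p is -3/2.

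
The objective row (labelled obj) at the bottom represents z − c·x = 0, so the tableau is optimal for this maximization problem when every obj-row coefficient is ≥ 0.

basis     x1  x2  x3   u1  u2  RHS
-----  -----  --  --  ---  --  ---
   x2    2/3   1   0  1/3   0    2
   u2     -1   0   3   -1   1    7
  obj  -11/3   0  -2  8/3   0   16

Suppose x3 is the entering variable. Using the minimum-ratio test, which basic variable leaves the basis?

u2

Column x3 entries and ratios — x2: 0 ≤ 0, skip; u2: 7/3 = 7/3.
Smallest ratio is 7/3 in the row of u2, so u2 leaves.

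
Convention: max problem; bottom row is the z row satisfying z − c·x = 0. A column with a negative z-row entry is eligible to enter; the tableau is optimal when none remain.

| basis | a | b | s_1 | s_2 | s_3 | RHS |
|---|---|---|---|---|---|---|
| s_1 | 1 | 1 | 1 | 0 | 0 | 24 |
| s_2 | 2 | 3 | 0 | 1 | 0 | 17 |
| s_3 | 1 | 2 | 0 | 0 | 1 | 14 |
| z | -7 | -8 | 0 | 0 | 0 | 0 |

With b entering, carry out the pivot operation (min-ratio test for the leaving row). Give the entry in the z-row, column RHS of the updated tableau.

Ratio test on column b — row 1: 24/1 = 24; row 2: 17/3 = 17/3; row 3: 14/2 = 7. Minimum is 17/3 at row 2 (s_2 leaves); pivot element 3.
Divide row 2 by 3; eliminate column b from the other rows.
z-row update in column RHS: 0 − (-8)·(17/3) = 136/3.

136/3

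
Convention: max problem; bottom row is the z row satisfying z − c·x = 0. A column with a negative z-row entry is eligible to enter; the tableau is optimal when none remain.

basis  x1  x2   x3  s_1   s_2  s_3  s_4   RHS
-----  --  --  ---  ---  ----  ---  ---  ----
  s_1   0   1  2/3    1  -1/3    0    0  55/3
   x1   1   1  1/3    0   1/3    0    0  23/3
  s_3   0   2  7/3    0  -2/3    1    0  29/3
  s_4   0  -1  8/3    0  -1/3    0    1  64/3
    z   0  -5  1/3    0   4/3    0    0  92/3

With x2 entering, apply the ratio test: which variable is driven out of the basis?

s_3

Column x2 entries and ratios — s_1: (55/3)/1 = 55/3; x1: (23/3)/1 = 23/3; s_3: (29/3)/2 = 29/6; s_4: -1 ≤ 0, skip.
Smallest ratio is 29/6 in the row of s_3, so s_3 leaves.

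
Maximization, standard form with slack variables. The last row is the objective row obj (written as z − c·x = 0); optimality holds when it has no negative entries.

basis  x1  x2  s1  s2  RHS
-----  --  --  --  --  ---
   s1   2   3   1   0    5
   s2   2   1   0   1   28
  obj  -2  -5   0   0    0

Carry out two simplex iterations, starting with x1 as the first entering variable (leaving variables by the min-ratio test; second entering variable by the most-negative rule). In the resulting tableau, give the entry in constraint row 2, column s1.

-1/3

Ratio test on column x1 — row 1: 5/2 = 5/2; row 2: 28/2 = 14. Minimum is 5/2 at row 1 (s1 leaves); pivot element 2.
Divide row 1 by 2; eliminate column x1 from the other rows.
Second iteration: most negative obj-row entry is -2 in column x2, so x2 enters.
Ratio test on column x2 — row 1: (5/2)/(3/2) = 5/3; row 2: entry -2 ≤ 0. Minimum is 5/3 at row 1 (x1 leaves); pivot element 3/2.
Divide row 1 by 3/2; eliminate column x2 from the other rows.
After both pivots, the entry at constraint row 2, column s1 is -1/3.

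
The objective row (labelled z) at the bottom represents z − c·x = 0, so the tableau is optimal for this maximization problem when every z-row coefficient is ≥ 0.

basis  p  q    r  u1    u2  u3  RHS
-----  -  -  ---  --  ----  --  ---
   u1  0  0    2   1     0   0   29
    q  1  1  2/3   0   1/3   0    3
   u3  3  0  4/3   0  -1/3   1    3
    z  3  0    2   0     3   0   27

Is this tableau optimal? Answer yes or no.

Every z-row coefficient is ≥ 0, so the tableau is optimal.

yes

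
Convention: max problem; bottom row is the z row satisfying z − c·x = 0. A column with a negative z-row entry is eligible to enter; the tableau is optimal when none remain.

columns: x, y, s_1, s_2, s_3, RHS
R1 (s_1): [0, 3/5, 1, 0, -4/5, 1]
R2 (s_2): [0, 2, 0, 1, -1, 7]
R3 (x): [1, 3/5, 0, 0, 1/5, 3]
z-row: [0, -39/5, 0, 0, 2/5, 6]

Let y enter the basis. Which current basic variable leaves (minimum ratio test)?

Column y entries and ratios — s_1: 1/(3/5) = 5/3; s_2: 7/2 = 7/2; x: 3/(3/5) = 5.
Smallest ratio is 5/3 in the row of s_1, so s_1 leaves.

s_1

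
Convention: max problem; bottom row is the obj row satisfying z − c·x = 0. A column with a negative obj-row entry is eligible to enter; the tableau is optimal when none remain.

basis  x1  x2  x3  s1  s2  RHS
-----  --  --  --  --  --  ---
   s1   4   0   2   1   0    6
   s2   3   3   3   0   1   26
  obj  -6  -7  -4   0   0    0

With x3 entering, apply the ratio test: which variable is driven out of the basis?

s1

Column x3 entries and ratios — s1: 6/2 = 3; s2: 26/3 = 26/3.
Smallest ratio is 3 in the row of s1, so s1 leaves.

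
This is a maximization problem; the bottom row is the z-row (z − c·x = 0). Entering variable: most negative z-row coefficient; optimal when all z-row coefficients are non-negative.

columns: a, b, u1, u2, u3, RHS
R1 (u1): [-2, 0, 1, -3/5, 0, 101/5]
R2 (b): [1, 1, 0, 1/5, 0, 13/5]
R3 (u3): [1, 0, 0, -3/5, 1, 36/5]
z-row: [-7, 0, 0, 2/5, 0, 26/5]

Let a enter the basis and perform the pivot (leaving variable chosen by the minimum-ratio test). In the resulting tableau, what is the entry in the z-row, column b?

Ratio test on column a — row 1: entry -2 ≤ 0; row 2: (13/5)/1 = 13/5; row 3: (36/5)/1 = 36/5. Minimum is 13/5 at row 2 (b leaves); pivot element 1.
Divide row 2 by 1; eliminate column a from the other rows.
z-row update in column b: 0 − (-7)·1 = 7.

7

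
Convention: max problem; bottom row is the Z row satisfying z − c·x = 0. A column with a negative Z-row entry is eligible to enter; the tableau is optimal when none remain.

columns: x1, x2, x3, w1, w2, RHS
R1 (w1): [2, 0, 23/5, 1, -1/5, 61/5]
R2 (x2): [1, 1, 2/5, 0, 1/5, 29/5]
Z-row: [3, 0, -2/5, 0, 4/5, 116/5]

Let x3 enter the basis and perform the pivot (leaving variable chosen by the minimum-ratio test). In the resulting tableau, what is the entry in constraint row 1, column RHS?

Ratio test on column x3 — row 1: (61/5)/(23/5) = 61/23; row 2: (29/5)/(2/5) = 29/2. Minimum is 61/23 at row 1 (w1 leaves); pivot element 23/5.
Divide row 1 by 23/5; eliminate column x3 from the other rows.
In the new row 1, the RHS entry is the old entry divided by the pivot: (61/5)/(23/5) = 61/23.

61/23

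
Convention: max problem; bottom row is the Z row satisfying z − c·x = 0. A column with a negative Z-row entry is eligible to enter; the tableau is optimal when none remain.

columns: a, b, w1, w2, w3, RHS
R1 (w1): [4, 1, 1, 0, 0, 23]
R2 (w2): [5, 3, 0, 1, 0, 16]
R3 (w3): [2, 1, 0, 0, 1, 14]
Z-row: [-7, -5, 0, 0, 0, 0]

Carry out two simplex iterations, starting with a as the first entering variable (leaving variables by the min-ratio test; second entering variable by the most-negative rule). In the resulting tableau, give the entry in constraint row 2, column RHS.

16/3

Ratio test on column a — row 1: 23/4 = 23/4; row 2: 16/5 = 16/5; row 3: 14/2 = 7. Minimum is 16/5 at row 2 (w2 leaves); pivot element 5.
Divide row 2 by 5; eliminate column a from the other rows.
Second iteration: most negative Z-row entry is -4/5 in column b, so b enters.
Ratio test on column b — row 1: entry -7/5 ≤ 0; row 2: (16/5)/(3/5) = 16/3; row 3: entry -1/5 ≤ 0. Minimum is 16/3 at row 2 (a leaves); pivot element 3/5.
Divide row 2 by 3/5; eliminate column b from the other rows.
After both pivots, the entry at constraint row 2, column RHS is 16/3.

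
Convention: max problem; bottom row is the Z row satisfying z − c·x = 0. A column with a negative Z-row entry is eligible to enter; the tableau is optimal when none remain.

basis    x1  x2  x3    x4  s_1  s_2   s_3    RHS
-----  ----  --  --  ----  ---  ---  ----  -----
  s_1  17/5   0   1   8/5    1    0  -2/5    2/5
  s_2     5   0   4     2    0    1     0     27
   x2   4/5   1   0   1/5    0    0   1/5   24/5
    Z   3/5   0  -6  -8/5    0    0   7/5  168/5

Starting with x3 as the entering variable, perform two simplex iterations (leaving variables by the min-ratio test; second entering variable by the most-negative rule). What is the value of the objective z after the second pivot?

415/8

Ratio test on column x3 — row 1: (2/5)/1 = 2/5; row 2: 27/4 = 27/4; row 3: entry 0 ≤ 0. Minimum is 2/5 at row 1 (s_1 leaves); pivot element 1.
Pivot on row 1; the Z-row RHS becomes 168/5 − (-6)·(2/5) = 36.
Next entering variable (most negative Z-row entry -1): s_3.
Ratio test on column s_3 — row 1: entry -2/5 ≤ 0; row 2: (127/5)/(8/5) = 127/8; row 3: (24/5)/(1/5) = 24. Minimum is 127/8 at row 2 (s_2 leaves); pivot element 8/5.
After the second pivot the Z-row RHS is 36 − (-1)·(127/8) = 415/8.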